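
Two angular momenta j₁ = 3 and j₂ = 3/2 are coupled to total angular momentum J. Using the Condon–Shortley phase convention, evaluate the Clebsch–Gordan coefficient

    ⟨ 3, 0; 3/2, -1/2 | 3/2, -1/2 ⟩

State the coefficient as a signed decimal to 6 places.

-0.507093  (= −√(9/35))

j₁+j₂−J=3  J+j₁−j₂=3  J−j₁+j₂=0  j₁+j₂+J+1=7
(j₁±m₁, j₂±m₂, J±M) = (3,3,1,2,1,2)
P² = 144/35
sum k=1..1:
  [1] −1/4 = -1/4
S = -1/4
C² = P²·S² = 9/35 ; C = -0.507093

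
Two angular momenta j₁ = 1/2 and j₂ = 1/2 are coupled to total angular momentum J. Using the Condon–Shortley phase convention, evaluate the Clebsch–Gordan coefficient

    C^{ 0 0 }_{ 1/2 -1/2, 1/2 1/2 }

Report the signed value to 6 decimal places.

-0.707107  (= −√(1/2))

triangle: 1!·0!·0!/2! = 1/2
(j±m)!: 0!·1!·1!·0!·0!·0! = 1
prefactor² = (2J+1)·Δ·N² = 1/2
  k=1: −1/(1!·0!·0!·0!·0!·0!) = -1
Σ = -1  ⇒  CG² = 1/2·(-1)² = 1/2
CG = −√(1/2) = -0.707107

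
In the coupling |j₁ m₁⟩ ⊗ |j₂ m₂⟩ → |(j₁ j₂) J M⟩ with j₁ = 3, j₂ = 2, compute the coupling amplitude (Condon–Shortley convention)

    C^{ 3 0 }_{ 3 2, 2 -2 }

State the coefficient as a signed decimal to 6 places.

+√(1/3) ≈ +0.577350

j₁+j₂−J=2  J+j₁−j₂=4  J−j₁+j₂=2  j₁+j₂+J+1=9
(j₁±m₁, j₂±m₂, J±M) = (5,1,0,4,3,3)
P² = 192
sum k=0..0:
  [0] +1/24 = 1/24
S = 1/24
C² = P²·S² = 1/3 ; C = +0.577350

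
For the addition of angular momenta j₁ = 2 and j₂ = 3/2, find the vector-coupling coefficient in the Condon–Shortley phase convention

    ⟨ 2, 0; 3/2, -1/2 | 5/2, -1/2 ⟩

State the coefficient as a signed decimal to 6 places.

+√(3/35) = +0.292770

j₁+j₂−J=1  J+j₁−j₂=3  J−j₁+j₂=2  j₁+j₂+J+1=7
(j₁±m₁, j₂±m₂, J±M) = (2,2,1,2,2,3)
P² = 48/35
sum k=0..1:
  [0] +1/2 = 1/2
  [1] −1/4 = -1/4
S = 1/4
C² = P²·S² = 3/35 ; C = +0.292770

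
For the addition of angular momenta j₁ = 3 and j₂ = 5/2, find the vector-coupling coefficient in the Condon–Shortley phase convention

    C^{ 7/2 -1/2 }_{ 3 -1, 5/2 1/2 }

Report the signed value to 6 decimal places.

j₁+j₂−J=2  J+j₁−j₂=4  J−j₁+j₂=3  j₁+j₂+J+1=10
(j₁±m₁, j₂±m₂, J±M) = (2,4,3,2,3,4)
P² = 9216/175
sum k=0..2:
  [0] +1/288 = 1/288
  [1] −1/12 = -1/12
  [2] +1/16 = 1/16
S = -5/288
C² = P²·S² = 1/63 ; C = -0.125988

−√(1/63) = -0.125988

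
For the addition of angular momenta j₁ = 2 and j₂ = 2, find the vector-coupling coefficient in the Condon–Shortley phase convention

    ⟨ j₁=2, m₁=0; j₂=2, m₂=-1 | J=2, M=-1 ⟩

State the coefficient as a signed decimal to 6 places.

triangle: 2!×2!×2!/7! = 8/5040
(j±m)!: 2!×2!×1!×3!×1!×3! = 144
prefactor² = (2J+1)×Δ×N² = 8/7
  k=0: +1/(0!×2!×2!×1!×0!×1!) = 1/4
  k=1: −1/(1!×1!×1!×0!×1!×2!) = -1/2
Σ = -1/4  ⇒  CG² = 8/7×(-1/4)² = 1/14
CG = −√(1/14) = -0.267261

-0.267261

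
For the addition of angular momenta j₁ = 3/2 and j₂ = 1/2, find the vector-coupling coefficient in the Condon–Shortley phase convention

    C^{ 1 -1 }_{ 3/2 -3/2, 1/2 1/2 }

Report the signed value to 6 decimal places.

-0.866025  (= −√(3/4))

√[3·1!2!0!/4! · 0!3!1!0!0!2!] = √(3)
  +(−1)^1/∏(1,0,2,0,0,0)! = -1/2  (running -1/2)
⟨..|..⟩ = √(3)·(-1/2) = -0.866025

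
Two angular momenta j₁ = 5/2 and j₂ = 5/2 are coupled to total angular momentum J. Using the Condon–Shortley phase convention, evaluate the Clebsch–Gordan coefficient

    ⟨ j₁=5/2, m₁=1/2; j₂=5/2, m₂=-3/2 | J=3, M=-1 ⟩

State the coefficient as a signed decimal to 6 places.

√[7·2!3!3!/9! · 3!2!1!4!2!4!] = √(96/5)
  +(−1)^0/∏(0,2,2,1,1,2)! = 1/8  (running 1/8)
  +(−1)^1/∏(1,1,1,0,2,3)! = -1/12  (running 1/24)
⟨..|..⟩ = √(96/5)·(1/24) = +0.182574

+0.182574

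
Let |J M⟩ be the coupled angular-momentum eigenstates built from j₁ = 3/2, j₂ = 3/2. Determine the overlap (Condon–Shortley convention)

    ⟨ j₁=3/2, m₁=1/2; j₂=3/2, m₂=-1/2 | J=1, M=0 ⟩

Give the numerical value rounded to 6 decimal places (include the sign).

-0.223607

triangle: 2!·1!·1!/5! = 2/120
(j±m)!: 2!·1!·1!·2!·1!·1! = 4
prefactor² = (2J+1)·Δ·N² = 1/5
  k=0: +1/(0!·2!·1!·1!·0!·0!) = 1/2
  k=1: −1/(1!·1!·0!·0!·1!·1!) = -1
Σ = -1/2  ⇒  CG² = 1/5·(-1/2)² = 1/20
CG = −√(1/20) = -0.223607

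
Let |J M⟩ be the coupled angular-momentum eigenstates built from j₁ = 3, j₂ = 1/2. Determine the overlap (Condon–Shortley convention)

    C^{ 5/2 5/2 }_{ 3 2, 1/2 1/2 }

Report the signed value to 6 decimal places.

−√(1/7) = -0.377964

j₁+j₂−J=1  J+j₁−j₂=5  J−j₁+j₂=0  j₁+j₂+J+1=7
(j₁±m₁, j₂±m₂, J±M) = (5,1,1,0,5,0)
P² = 14400/7
sum k=1..1:
  [1] −1/120 = -1/120
S = -1/120
C² = P²·S² = 1/7 ; C = -0.377964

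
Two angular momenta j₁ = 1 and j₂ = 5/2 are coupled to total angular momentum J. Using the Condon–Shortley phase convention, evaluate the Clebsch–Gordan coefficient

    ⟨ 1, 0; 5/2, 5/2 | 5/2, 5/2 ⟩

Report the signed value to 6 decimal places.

j₁+j₂−J=1  J+j₁−j₂=1  J−j₁+j₂=4  j₁+j₂+J+1=7
(j₁±m₁, j₂±m₂, J±M) = (1,1,5,0,5,0)
P² = 2880/7
sum k=1..1:
  [1] −1/24 = -1/24
S = -1/24
C² = P²·S² = 5/7 ; C = -0.845154

−√(5/7) ≈ -0.845154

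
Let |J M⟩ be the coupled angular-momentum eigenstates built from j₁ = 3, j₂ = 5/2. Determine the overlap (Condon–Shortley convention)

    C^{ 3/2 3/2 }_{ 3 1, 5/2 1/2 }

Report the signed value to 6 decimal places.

+√(9/35) = +0.507093

triangle: 4!·2!·1!/8! = 48/40320
(j±m)!: 4!·2!·3!·2!·3!·0! = 3456
prefactor² = (2J+1)·Δ·N² = 576/35
  k=2: +1/(2!·2!·0!·1!·2!·0!) = 1/8
Σ = 1/8  ⇒  CG² = 576/35·1/8² = 9/35
CG = +√(9/35) = +0.507093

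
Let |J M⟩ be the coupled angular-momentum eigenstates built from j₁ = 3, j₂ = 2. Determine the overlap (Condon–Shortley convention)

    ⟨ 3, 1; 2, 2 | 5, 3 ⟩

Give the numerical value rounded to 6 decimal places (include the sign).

j₁+j₂−J=0  J+j₁−j₂=6  J−j₁+j₂=4  j₁+j₂+J+1=11
(j₁±m₁, j₂±m₂, J±M) = (4,2,4,0,8,2)
P² = 442368
sum k=0..0:
  [0] +1/1152 = 1/1152
S = 1/1152
C² = P²·S² = 1/3 ; C = +0.577350

+0.577350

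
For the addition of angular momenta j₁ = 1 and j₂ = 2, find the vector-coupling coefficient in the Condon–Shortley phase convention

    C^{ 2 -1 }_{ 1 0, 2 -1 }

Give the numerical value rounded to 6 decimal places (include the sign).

j₁+j₂−J=1  J+j₁−j₂=1  J−j₁+j₂=3  j₁+j₂+J+1=6
(j₁±m₁, j₂±m₂, J±M) = (1,1,1,3,1,3)
P² = 3/2
sum k=0..1:
  [0] +1/2 = 1/2
  [1] −1/6 = -1/6
S = 1/3
C² = P²·S² = 1/6 ; C = +0.408248

+√(1/6) = +0.408248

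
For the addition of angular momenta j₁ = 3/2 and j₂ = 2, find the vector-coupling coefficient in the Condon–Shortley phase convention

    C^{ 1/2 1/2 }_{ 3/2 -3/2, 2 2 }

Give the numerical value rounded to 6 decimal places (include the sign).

-0.632456

j₁+j₂−J=3  J+j₁−j₂=0  J−j₁+j₂=1  j₁+j₂+J+1=5
(j₁±m₁, j₂±m₂, J±M) = (0,3,4,0,1,0)
P² = 72/5
sum k=3..3:
  [3] −1/6 = -1/6
S = -1/6
C² = P²·S² = 2/5 ; C = -0.632456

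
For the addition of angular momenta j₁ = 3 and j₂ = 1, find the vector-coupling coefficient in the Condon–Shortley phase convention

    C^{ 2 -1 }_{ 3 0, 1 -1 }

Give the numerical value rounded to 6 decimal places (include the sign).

+√(1/7) ≈ +0.377964

j₁+j₂−J=2  J+j₁−j₂=4  J−j₁+j₂=0  j₁+j₂+J+1=7
(j₁±m₁, j₂±m₂, J±M) = (3,3,0,2,1,3)
P² = 144/7
sum k=0..0:
  [0] +1/12 = 1/12
S = 1/12
C² = P²·S² = 1/7 ; C = +0.377964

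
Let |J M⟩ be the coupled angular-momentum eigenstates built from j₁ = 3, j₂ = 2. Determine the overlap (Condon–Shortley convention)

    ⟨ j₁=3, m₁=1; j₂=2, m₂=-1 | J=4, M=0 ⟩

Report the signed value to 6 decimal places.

√[9·1!5!3!/10! · 4!2!1!3!4!4!] = √(10368/35)
  +(−1)^0/∏(0,1,2,1,3,2)! = 1/24  (running 1/24)
  +(−1)^1/∏(1,0,1,0,4,3)! = -1/144  (running 5/144)
⟨..|..⟩ = √(10368/35)·(5/144) = +0.597614

+0.597614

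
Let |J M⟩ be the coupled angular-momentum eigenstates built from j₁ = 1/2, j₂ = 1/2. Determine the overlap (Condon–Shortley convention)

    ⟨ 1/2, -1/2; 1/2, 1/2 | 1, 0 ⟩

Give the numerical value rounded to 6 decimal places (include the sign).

+0.707107

triangle: 0!·1!·1!/3! = 1/6
(j±m)!: 0!·1!·1!·0!·1!·1! = 1
prefactor² = (2J+1)·Δ·N² = 1/2
  k=0: +1/(0!·0!·1!·1!·0!·0!) = 1
Σ = 1  ⇒  CG² = 1/2·1² = 1/2
CG = +√(1/2) = +0.707107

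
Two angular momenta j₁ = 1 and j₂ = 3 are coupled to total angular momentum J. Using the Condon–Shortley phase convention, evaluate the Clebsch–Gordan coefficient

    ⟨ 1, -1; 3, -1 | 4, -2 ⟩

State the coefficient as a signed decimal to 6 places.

+√(15/28) = +0.731925

triangle: 0!×2!×6!/9! = 1440/362880
(j±m)!: 0!×2!×2!×4!×2!×6! = 138240
prefactor² = (2J+1)×Δ×N² = 34560/7
  k=0: +1/(0!×0!×2!×2!×0!×4!) = 1/96
Σ = 1/96  ⇒  CG² = 34560/7×1/96² = 15/28
CG = +√(15/28) = +0.731925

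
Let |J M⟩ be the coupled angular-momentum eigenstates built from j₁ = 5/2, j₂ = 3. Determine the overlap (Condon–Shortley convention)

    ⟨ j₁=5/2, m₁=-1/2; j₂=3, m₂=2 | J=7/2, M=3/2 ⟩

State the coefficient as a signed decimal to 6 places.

+√(2/21) ≈ +0.308607

√[8·2!3!4!/10! · 2!3!5!1!5!2!] = √(1536/7)
  +(−1)^1/∏(1,1,2,4,1,0)! = -1/48  (running -1/48)
  +(−1)^2/∏(2,0,1,3,2,1)! = 1/24  (running 1/48)
⟨..|..⟩ = √(1536/7)·(1/48) = +0.308607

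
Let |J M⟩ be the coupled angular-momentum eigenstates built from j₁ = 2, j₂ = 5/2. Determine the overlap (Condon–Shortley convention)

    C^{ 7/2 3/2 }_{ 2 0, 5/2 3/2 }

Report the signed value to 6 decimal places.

√[8·1!3!4!/9! · 2!2!4!1!5!2!] = √(512/7)
  +(−1)^0/∏(0,1,2,4,1,0)! = 1/48  (running 1/48)
  +(−1)^1/∏(1,0,1,3,2,1)! = -1/12  (running -1/16)
⟨..|..⟩ = √(512/7)·(-1/16) = -0.534522

−√(2/7) = -0.534522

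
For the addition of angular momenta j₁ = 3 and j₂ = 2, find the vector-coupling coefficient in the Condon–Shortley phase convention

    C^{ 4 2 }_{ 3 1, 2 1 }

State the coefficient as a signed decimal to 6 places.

-0.188982  (= −√(1/28))

triangle: 1!·5!·3!/10! = 720/3628800
(j±m)!: 4!·2!·3!·1!·6!·2! = 414720
prefactor² = (2J+1)·Δ·N² = 5184/7
  k=0: +1/(0!·1!·2!·3!·3!·0!) = 1/72
  k=1: −1/(1!·0!·1!·2!·4!·1!) = -1/48
Σ = -1/144  ⇒  CG² = 5184/7·(-1/144)² = 1/28
CG = −√(1/28) = -0.188982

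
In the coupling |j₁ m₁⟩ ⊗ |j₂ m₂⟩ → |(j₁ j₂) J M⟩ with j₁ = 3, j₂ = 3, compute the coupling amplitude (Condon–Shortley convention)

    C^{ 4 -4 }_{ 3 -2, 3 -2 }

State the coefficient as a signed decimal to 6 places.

triangle: 2!×4!×4!/11! = 1152/39916800
(j±m)!: 1!×5!×1!×5!×0!×8! = 580608000
prefactor² = (2J+1)×Δ×N² = 1658880/11
  k=1: −1/(1!×1!×4!×0!×0!×4!) = -1/576
Σ = -1/576  ⇒  CG² = 1658880/11×(-1/576)² = 5/11
CG = −√(5/11) = -0.674200

−√(5/11) = -0.674200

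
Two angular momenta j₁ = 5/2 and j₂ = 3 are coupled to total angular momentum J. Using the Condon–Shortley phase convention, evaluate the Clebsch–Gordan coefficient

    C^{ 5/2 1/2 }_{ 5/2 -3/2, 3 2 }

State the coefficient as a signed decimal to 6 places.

−√(1/14) = -0.267261

triangle: 3!·2!·3!/9! = 72/362880
(j±m)!: 1!·4!·5!·1!·3!·2! = 34560
prefactor² = (2J+1)·Δ·N² = 288/7
  k=2: +1/(2!·1!·2!·3!·0!·0!) = 1/24
  k=3: −1/(3!·0!·1!·2!·1!·1!) = -1/12
Σ = -1/24  ⇒  CG² = 288/7·(-1/24)² = 1/14
CG = −√(1/14) = -0.267261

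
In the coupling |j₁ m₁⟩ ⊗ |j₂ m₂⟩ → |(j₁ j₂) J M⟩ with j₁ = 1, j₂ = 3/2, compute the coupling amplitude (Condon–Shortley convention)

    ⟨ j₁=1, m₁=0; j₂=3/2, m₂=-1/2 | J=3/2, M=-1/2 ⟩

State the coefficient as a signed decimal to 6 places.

√[4·1!1!2!/5! · 1!1!1!2!1!2!] = √(4/15)
  +(−1)^0/∏(0,1,1,1,0,1)! = 1  (running 1)
  +(−1)^1/∏(1,0,0,0,1,2)! = -1/2  (running 1/2)
⟨..|..⟩ = √(4/15)·(1/2) = +0.258199

+0.258199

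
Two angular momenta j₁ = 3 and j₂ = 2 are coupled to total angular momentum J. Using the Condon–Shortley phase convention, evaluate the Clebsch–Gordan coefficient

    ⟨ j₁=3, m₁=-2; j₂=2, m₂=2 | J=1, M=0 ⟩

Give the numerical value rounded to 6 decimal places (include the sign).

j₁+j₂−J=4  J+j₁−j₂=2  J−j₁+j₂=0  j₁+j₂+J+1=7
(j₁±m₁, j₂±m₂, J±M) = (1,5,4,0,1,1)
P² = 576/7
sum k=4..4:
  [4] +1/24 = 1/24
S = 1/24
C² = P²·S² = 1/7 ; C = +0.377964

+√(1/7) ≈ +0.377964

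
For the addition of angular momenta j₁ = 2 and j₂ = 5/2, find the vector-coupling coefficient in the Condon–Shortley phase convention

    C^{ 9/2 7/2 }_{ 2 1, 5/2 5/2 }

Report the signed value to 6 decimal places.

√[10·0!4!5!/10! · 3!1!5!0!8!1!] = √(230400)
  +(−1)^0/∏(0,0,1,5,3,0)! = 1/720  (running 1/720)
⟨..|..⟩ = √(230400)·(1/720) = +0.666667

+0.666667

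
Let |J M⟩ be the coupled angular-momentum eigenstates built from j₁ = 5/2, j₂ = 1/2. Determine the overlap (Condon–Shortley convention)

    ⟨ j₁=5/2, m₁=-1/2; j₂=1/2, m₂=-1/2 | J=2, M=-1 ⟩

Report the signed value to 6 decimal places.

√[5·1!4!0!/6! · 2!3!0!1!1!3!] = √(12)
  +(−1)^0/∏(0,1,3,0,1,0)! = 1/6  (running 1/6)
⟨..|..⟩ = √(12)·(1/6) = +0.577350

+√(1/3) ≈ +0.577350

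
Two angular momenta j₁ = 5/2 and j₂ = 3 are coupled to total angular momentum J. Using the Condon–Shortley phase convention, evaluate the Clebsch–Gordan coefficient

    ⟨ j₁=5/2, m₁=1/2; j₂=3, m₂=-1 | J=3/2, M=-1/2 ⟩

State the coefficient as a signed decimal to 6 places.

j₁+j₂−J=4  J+j₁−j₂=1  J−j₁+j₂=2  j₁+j₂+J+1=8
(j₁±m₁, j₂±m₂, J±M) = (3,2,2,4,1,2)
P² = 192/35
sum k=1..2:
  [1] −1/6 = -1/6
  [2] +1/8 = 1/8
S = -1/24
C² = P²·S² = 1/105 ; C = -0.097590

−√(1/105) ≈ -0.097590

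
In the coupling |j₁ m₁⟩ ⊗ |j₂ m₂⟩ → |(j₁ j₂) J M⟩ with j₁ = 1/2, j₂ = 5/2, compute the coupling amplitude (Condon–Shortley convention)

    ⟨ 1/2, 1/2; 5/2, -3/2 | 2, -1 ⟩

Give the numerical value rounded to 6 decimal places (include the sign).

+√(2/3) = +0.816497

triangle: 1!×0!×4!/6! = 24/720
(j±m)!: 1!×0!×1!×4!×1!×3! = 144
prefactor² = (2J+1)×Δ×N² = 24
  k=0: +1/(0!×1!×0!×1!×0!×3!) = 1/6
Σ = 1/6  ⇒  CG² = 24×1/6² = 2/3
CG = +√(2/3) = +0.816497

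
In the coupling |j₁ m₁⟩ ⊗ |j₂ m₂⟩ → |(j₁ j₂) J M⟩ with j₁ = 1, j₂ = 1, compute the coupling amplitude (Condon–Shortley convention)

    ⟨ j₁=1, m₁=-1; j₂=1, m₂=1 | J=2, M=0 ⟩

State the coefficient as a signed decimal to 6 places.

j₁+j₂−J=0  J+j₁−j₂=2  J−j₁+j₂=2  j₁+j₂+J+1=5
(j₁±m₁, j₂±m₂, J±M) = (0,2,2,0,2,2)
P² = 8/3
sum k=0..0:
  [0] +1/4 = 1/4
S = 1/4
C² = P²·S² = 1/6 ; C = +0.408248

+0.408248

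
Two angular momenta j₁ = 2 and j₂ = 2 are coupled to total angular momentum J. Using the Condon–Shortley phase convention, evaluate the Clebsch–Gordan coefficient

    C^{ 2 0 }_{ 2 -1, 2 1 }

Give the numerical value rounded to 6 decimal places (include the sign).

+0.267261  (= +√(1/14))

triangle: 2!*2!*2!/7! = 8/5040
(j±m)!: 1!*3!*3!*1!*2!*2! = 144
prefactor² = (2J+1)*Δ*N² = 8/7
  k=1: −1/(1!*1!*2!*2!*0!*0!) = -1/4
  k=2: +1/(2!*0!*1!*1!*1!*1!) = 1/2
Σ = 1/4  ⇒  CG² = 8/7*1/4² = 1/14
CG = +√(1/14) = +0.267261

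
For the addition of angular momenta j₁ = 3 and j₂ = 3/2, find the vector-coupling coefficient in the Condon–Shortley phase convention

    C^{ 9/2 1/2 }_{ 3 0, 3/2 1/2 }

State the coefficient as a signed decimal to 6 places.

j₁+j₂−J=0  J+j₁−j₂=6  J−j₁+j₂=3  j₁+j₂+J+1=10
(j₁±m₁, j₂±m₂, J±M) = (3,3,2,1,5,4)
P² = 17280/7
sum k=0..0:
  [0] +1/72 = 1/72
S = 1/72
C² = P²·S² = 10/21 ; C = +0.690066

+0.690066  (= +√(10/21))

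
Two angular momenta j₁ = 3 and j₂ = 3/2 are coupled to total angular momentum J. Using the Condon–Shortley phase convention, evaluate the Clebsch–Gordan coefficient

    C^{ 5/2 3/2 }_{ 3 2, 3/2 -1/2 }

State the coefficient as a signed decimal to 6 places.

√[6·2!4!1!/8! · 5!1!1!2!4!1!] = √(288/7)
  +(−1)^0/∏(0,2,1,1,3,0)! = 1/12  (running 1/12)
  +(−1)^1/∏(1,1,0,0,4,1)! = -1/24  (running 1/24)
⟨..|..⟩ = √(288/7)·(1/24) = +0.267261

+√(1/14) ≈ +0.267261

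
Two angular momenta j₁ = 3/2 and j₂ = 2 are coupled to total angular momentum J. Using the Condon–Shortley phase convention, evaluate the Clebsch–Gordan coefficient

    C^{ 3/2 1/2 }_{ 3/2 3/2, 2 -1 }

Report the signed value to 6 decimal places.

√[4·2!1!2!/6! · 3!0!1!3!2!1!] = √(8/5)
  +(−1)^0/∏(0,2,0,1,1,1)! = 1/2  (running 1/2)
⟨..|..⟩ = √(8/5)·(1/2) = +0.632456

+√(2/5) ≈ +0.632456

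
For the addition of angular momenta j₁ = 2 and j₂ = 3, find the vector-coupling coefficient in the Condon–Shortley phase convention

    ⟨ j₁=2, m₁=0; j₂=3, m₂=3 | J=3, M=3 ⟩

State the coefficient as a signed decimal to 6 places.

+√(5/12) = +0.645497

√[7·2!2!4!/9! · 2!2!6!0!6!0!] = √(3840)
  +(−1)^2/∏(2,0,0,4,2,0)! = 1/96  (running 1/96)
⟨..|..⟩ = √(3840)·(1/96) = +0.645497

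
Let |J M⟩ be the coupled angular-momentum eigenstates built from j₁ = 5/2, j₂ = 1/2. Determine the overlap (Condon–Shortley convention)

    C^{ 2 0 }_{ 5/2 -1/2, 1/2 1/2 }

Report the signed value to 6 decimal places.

j₁+j₂−J=1  J+j₁−j₂=4  J−j₁+j₂=0  j₁+j₂+J+1=6
(j₁±m₁, j₂±m₂, J±M) = (2,3,1,0,2,2)
P² = 8
sum k=1..1:
  [1] −1/4 = -1/4
S = -1/4
C² = P²·S² = 1/2 ; C = -0.707107

−√(1/2) ≈ -0.707107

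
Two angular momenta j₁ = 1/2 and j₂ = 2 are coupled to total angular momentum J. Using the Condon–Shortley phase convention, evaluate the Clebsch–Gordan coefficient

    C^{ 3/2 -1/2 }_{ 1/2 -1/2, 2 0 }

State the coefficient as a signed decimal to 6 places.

-0.632456

√[4·1!0!3!/5! · 0!1!2!2!1!2!] = √(8/5)
  +(−1)^1/∏(1,0,0,1,0,2)! = -1/2  (running -1/2)
⟨..|..⟩ = √(8/5)·(-1/2) = -0.632456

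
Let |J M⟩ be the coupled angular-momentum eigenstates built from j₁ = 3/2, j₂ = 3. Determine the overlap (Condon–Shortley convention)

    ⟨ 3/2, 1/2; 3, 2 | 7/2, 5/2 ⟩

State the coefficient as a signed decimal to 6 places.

-0.377964  (= −√(1/7))

j₁+j₂−J=1  J+j₁−j₂=2  J−j₁+j₂=5  j₁+j₂+J+1=9
(j₁±m₁, j₂±m₂, J±M) = (2,1,5,1,6,1)
P² = 6400/7
sum k=0..1:
  [0] +1/120 = 1/120
  [1] −1/48 = -1/48
S = -1/80
C² = P²·S² = 1/7 ; C = -0.377964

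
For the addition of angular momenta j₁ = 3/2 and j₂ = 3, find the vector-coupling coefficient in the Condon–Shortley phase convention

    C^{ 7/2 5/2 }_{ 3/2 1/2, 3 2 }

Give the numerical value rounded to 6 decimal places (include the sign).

j₁+j₂−J=1  J+j₁−j₂=2  J−j₁+j₂=5  j₁+j₂+J+1=9
(j₁±m₁, j₂±m₂, J±M) = (2,1,5,1,6,1)
P² = 6400/7
sum k=0..1:
  [0] +1/120 = 1/120
  [1] −1/48 = -1/48
S = -1/80
C² = P²·S² = 1/7 ; C = -0.377964

−√(1/7) = -0.377964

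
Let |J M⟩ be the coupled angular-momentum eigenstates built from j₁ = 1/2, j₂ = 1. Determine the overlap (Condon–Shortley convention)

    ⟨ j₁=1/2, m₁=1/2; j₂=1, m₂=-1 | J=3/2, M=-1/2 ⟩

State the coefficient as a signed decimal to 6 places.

+√(1/3) = +0.577350

j₁+j₂−J=0  J+j₁−j₂=1  J−j₁+j₂=2  j₁+j₂+J+1=4
(j₁±m₁, j₂±m₂, J±M) = (1,0,0,2,1,2)
P² = 4/3
sum k=0..0:
  [0] +1/2 = 1/2
S = 1/2
C² = P²·S² = 1/3 ; C = +0.577350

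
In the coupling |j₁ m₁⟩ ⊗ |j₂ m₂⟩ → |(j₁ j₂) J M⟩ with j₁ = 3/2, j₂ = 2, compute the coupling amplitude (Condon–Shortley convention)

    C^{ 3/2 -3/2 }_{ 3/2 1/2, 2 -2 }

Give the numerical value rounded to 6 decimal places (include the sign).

+0.632456

√[4·2!1!2!/6! · 2!1!0!4!0!3!] = √(32/5)
  +(−1)^0/∏(0,2,1,0,0,2)! = 1/4  (running 1/4)
⟨..|..⟩ = √(32/5)·(1/4) = +0.632456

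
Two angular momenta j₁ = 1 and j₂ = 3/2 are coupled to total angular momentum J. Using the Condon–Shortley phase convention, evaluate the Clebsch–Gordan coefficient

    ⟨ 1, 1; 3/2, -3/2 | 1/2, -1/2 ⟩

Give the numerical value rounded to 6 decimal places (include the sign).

+0.707107

triangle: 2!×0!×1!/4! = 2/24
(j±m)!: 2!×0!×0!×3!×0!×1! = 12
prefactor² = (2J+1)×Δ×N² = 2
  k=0: +1/(0!×2!×0!×0!×0!×1!) = 1/2
Σ = 1/2  ⇒  CG² = 2×1/2² = 1/2
CG = +√(1/2) = +0.707107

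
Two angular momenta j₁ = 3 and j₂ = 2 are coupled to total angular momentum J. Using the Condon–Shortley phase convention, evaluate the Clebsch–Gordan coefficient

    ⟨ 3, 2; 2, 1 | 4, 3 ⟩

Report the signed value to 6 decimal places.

+√(1/20) ≈ +0.223607

triangle: 1!×5!×3!/10! = 720/3628800
(j±m)!: 5!×1!×3!×1!×7!×1! = 3628800
prefactor² = (2J+1)×Δ×N² = 6480
  k=0: +1/(0!×1!×1!×3!×4!×0!) = 1/144
  k=1: −1/(1!×0!×0!×2!×5!×1!) = -1/240
Σ = 1/360  ⇒  CG² = 6480×1/360² = 1/20
CG = +√(1/20) = +0.223607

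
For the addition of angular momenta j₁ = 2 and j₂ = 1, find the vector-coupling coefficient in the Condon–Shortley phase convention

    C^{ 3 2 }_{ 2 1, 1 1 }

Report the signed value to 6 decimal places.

+0.816497

√[7·0!4!2!/7! · 3!1!2!0!5!1!] = √(96)
  +(−1)^0/∏(0,0,1,2,3,0)! = 1/12  (running 1/12)
⟨..|..⟩ = √(96)·(1/12) = +0.816497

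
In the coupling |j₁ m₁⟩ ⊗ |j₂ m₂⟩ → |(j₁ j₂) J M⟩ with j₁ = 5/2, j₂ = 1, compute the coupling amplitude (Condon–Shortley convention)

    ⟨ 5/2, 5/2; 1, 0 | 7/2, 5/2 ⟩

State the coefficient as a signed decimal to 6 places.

+0.534522  (= +√(2/7))

triangle: 0!*5!*2!/8! = 240/40320
(j±m)!: 5!*0!*1!*1!*6!*1! = 86400
prefactor² = (2J+1)*Δ*N² = 28800/7
  k=0: +1/(0!*0!*0!*1!*5!*1!) = 1/120
Σ = 1/120  ⇒  CG² = 28800/7*1/120² = 2/7
CG = +√(2/7) = +0.534522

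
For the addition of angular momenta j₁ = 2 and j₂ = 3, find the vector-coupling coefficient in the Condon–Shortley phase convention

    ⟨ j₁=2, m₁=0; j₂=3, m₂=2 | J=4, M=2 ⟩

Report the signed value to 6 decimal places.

−√(12/35) = -0.585540

√[9·1!3!5!/10! · 2!2!5!1!6!2!] = √(8640/7)
  +(−1)^0/∏(0,1,2,5,1,0)! = 1/240  (running 1/240)
  +(−1)^1/∏(1,0,1,4,2,1)! = -1/48  (running -1/60)
⟨..|..⟩ = √(8640/7)·(-1/60) = -0.585540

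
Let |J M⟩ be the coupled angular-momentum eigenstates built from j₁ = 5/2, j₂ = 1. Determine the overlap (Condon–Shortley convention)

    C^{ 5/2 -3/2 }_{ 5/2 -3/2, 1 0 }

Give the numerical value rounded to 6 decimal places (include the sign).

−√(9/35) = -0.507093

j₁+j₂−J=1  J+j₁−j₂=4  J−j₁+j₂=1  j₁+j₂+J+1=7
(j₁±m₁, j₂±m₂, J±M) = (1,4,1,1,1,4)
P² = 576/35
sum k=0..1:
  [0] +1/24 = 1/24
  [1] −1/6 = -1/6
S = -1/8
C² = P²·S² = 9/35 ; C = -0.507093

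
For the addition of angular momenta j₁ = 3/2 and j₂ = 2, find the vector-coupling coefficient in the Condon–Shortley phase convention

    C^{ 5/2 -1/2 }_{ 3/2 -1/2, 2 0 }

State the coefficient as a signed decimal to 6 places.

√[6·1!2!3!/7! · 1!2!2!2!2!3!] = √(48/35)
  +(−1)^0/∏(0,1,2,2,0,1)! = 1/4  (running 1/4)
  +(−1)^1/∏(1,0,1,1,1,2)! = -1/2  (running -1/4)
⟨..|..⟩ = √(48/35)·(-1/4) = -0.292770

−√(3/35) ≈ -0.292770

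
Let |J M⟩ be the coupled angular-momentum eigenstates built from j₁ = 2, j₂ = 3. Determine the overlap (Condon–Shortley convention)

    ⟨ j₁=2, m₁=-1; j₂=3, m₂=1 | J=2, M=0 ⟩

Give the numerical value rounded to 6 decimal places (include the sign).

+√(1/7) = +0.377964

j₁+j₂−J=3  J+j₁−j₂=1  J−j₁+j₂=3  j₁+j₂+J+1=8
(j₁±m₁, j₂±m₂, J±M) = (1,3,4,2,2,2)
P² = 36/7
sum k=2..3:
  [2] +1/4 = 1/4
  [3] −1/12 = -1/12
S = 1/6
C² = P²·S² = 1/7 ; C = +0.377964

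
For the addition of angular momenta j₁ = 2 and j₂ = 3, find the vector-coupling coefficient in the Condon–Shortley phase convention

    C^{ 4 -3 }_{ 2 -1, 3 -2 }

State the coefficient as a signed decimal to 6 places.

√[9·1!3!5!/10! · 1!3!1!5!1!7!] = √(6480)
  +(−1)^0/∏(0,1,3,1,0,4)! = 1/144  (running 1/144)
  +(−1)^1/∏(1,0,2,0,1,5)! = -1/240  (running 1/360)
⟨..|..⟩ = √(6480)·(1/360) = +0.223607

+0.223607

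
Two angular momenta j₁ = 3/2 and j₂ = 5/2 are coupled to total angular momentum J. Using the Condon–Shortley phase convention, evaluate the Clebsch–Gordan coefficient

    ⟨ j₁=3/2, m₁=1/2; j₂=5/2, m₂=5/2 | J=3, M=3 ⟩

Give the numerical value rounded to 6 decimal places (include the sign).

−√(5/8) = -0.790569

triangle: 1!·2!·4!/8! = 48/40320
(j±m)!: 2!·1!·5!·0!·6!·0! = 172800
prefactor² = (2J+1)·Δ·N² = 1440
  k=1: −1/(1!·0!·0!·4!·2!·0!) = -1/48
Σ = -1/48  ⇒  CG² = 1440·(-1/48)² = 5/8
CG = −√(5/8) = -0.790569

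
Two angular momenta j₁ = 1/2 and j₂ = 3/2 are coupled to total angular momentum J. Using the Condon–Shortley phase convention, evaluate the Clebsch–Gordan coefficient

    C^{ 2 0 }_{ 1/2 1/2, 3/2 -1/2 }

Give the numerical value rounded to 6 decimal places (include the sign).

+0.707107

triangle: 0!·1!·3!/5! = 6/120
(j±m)!: 1!·0!·1!·2!·2!·2! = 8
prefactor² = (2J+1)·Δ·N² = 2
  k=0: +1/(0!·0!·0!·1!·1!·2!) = 1/2
Σ = 1/2  ⇒  CG² = 2·1/2² = 1/2
CG = +√(1/2) = +0.707107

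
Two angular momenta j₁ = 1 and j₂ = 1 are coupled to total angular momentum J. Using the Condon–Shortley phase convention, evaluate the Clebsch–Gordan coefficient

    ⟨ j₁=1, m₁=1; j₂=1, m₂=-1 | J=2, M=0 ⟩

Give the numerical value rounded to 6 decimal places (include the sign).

+√(1/6) = +0.408248

j₁+j₂−J=0  J+j₁−j₂=2  J−j₁+j₂=2  j₁+j₂+J+1=5
(j₁±m₁, j₂±m₂, J±M) = (2,0,0,2,2,2)
P² = 8/3
sum k=0..0:
  [0] +1/4 = 1/4
S = 1/4
C² = P²·S² = 1/6 ; C = +0.408248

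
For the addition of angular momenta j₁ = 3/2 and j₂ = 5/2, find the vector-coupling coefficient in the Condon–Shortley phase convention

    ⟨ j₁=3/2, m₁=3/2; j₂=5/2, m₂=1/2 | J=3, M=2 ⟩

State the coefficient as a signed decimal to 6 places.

√[7·1!2!4!/8! · 3!0!3!2!5!1!] = √(72)
  +(−1)^0/∏(0,1,0,3,2,1)! = 1/12  (running 1/12)
⟨..|..⟩ = √(72)·(1/12) = +0.707107

+√(1/2) = +0.707107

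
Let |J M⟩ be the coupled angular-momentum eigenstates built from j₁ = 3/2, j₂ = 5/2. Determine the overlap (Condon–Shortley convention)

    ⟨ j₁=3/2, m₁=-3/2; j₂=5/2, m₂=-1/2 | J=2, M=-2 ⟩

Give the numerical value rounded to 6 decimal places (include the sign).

+0.377964

triangle: 2!×1!×3!/7! = 12/5040
(j±m)!: 0!×3!×2!×3!×0!×4! = 1728
prefactor² = (2J+1)×Δ×N² = 144/7
  k=2: +1/(2!×0!×1!×0!×0!×3!) = 1/12
Σ = 1/12  ⇒  CG² = 144/7×1/12² = 1/7
CG = +√(1/7) = +0.377964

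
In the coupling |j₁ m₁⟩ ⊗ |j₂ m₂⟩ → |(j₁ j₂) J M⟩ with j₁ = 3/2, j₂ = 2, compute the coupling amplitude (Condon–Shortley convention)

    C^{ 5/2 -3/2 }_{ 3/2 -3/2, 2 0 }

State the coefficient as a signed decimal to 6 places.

−√(18/35) = -0.717137

√[6·1!2!3!/7! · 0!3!2!2!1!4!] = √(288/35)
  +(−1)^1/∏(1,0,2,1,0,2)! = -1/4  (running -1/4)
⟨..|..⟩ = √(288/35)·(-1/4) = -0.717137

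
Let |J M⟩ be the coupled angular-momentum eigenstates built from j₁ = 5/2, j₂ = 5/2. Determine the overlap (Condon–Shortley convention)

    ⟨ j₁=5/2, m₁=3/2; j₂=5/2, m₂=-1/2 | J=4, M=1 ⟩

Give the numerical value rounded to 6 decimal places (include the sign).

+0.597614

triangle: 1!·4!·4!/10! = 576/3628800
(j±m)!: 4!·1!·2!·3!·5!·3! = 207360
prefactor² = (2J+1)·Δ·N² = 10368/35
  k=0: +1/(0!·1!·1!·2!·3!·2!) = 1/24
  k=1: −1/(1!·0!·0!·1!·4!·3!) = -1/144
Σ = 5/144  ⇒  CG² = 10368/35·5/144² = 5/14
CG = +√(5/14) = +0.597614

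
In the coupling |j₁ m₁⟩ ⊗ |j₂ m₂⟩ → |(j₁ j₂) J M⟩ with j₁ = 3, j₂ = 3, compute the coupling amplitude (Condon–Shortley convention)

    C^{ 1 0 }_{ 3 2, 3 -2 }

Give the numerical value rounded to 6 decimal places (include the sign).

−√(1/7) = -0.377964

j₁+j₂−J=5  J+j₁−j₂=1  J−j₁+j₂=1  j₁+j₂+J+1=8
(j₁±m₁, j₂±m₂, J±M) = (5,1,1,5,1,1)
P² = 900/7
sum k=0..1:
  [0] +1/120 = 1/120
  [1] −1/24 = -1/24
S = -1/30
C² = P²·S² = 1/7 ; C = -0.377964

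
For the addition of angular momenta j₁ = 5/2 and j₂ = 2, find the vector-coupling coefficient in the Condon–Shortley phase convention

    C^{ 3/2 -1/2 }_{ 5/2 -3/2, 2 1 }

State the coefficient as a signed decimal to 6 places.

triangle: 3!·2!·1!/7! = 12/5040
(j±m)!: 1!·4!·3!·1!·1!·2! = 288
prefactor² = (2J+1)·Δ·N² = 96/35
  k=2: +1/(2!·1!·2!·1!·0!·0!) = 1/4
  k=3: −1/(3!·0!·1!·0!·1!·1!) = -1/6
Σ = 1/12  ⇒  CG² = 96/35·1/12² = 2/105
CG = +√(2/105) = +0.138013

+0.138013  (= +√(2/105))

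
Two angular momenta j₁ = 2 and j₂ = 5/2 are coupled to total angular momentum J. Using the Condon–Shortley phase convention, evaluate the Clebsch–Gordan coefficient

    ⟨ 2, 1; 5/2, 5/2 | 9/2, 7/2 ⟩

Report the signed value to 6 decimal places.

j₁+j₂−J=0  J+j₁−j₂=4  J−j₁+j₂=5  j₁+j₂+J+1=10
(j₁±m₁, j₂±m₂, J±M) = (3,1,5,0,8,1)
P² = 230400
sum k=0..0:
  [0] +1/720 = 1/720
S = 1/720
C² = P²·S² = 4/9 ; C = +0.666667

+0.666667  (= +√(4/9))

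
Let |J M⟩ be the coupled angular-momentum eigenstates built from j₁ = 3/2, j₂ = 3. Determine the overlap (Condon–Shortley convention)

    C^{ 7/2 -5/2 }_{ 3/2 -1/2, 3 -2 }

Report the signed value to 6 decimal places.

triangle: 1!*2!*5!/9! = 240/362880
(j±m)!: 1!*2!*1!*5!*1!*6! = 172800
prefactor² = (2J+1)*Δ*N² = 6400/7
  k=0: +1/(0!*1!*2!*1!*0!*4!) = 1/48
  k=1: −1/(1!*0!*1!*0!*1!*5!) = -1/120
Σ = 1/80  ⇒  CG² = 6400/7*1/80² = 1/7
CG = +√(1/7) = +0.377964

+√(1/7) = +0.377964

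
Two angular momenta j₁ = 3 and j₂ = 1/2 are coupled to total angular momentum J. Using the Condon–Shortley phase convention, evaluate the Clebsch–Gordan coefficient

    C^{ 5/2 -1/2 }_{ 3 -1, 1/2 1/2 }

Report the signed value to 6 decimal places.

triangle: 1!*5!*0!/7! = 120/5040
(j±m)!: 2!*4!*1!*0!*2!*3! = 576
prefactor² = (2J+1)*Δ*N² = 576/7
  k=1: −1/(1!*0!*3!*0!*2!*0!) = -1/12
Σ = -1/12  ⇒  CG² = 576/7*(-1/12)² = 4/7
CG = −√(4/7) = -0.755929

−√(4/7) ≈ -0.755929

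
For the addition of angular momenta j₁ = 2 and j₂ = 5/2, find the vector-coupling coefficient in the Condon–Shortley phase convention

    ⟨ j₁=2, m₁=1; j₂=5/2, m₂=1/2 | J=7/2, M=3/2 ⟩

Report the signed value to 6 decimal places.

triangle: 1!*3!*4!/9! = 144/362880
(j±m)!: 3!*1!*3!*2!*5!*2! = 17280
prefactor² = (2J+1)*Δ*N² = 384/7
  k=0: +1/(0!*1!*1!*3!*2!*1!) = 1/12
  k=1: −1/(1!*0!*0!*2!*3!*2!) = -1/24
Σ = 1/24  ⇒  CG² = 384/7*1/24² = 2/21
CG = +√(2/21) = +0.308607

+0.308607  (= +√(2/21))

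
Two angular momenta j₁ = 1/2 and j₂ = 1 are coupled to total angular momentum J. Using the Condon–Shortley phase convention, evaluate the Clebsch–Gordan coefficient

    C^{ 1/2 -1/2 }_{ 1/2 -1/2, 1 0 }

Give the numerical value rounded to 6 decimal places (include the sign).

-0.577350  (= −√(1/3))

j₁+j₂−J=1  J+j₁−j₂=0  J−j₁+j₂=1  j₁+j₂+J+1=3
(j₁±m₁, j₂±m₂, J±M) = (0,1,1,1,0,1)
P² = 1/3
sum k=1..1:
  [1] −1/1 = -1
S = -1
C² = P²·S² = 1/3 ; C = -0.577350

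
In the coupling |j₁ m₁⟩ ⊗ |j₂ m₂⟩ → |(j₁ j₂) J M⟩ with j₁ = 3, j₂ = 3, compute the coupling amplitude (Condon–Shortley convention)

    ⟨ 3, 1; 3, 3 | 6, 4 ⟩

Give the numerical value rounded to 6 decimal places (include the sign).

+0.476731  (= +√(5/22))

triangle: 0!*6!*6!/13! = 518400/6227020800
(j±m)!: 4!*2!*6!*0!*10!*2! = 250822656000
prefactor² = (2J+1)*Δ*N² = 2985984000/11
  k=0: +1/(0!*0!*2!*6!*4!*0!) = 1/34560
Σ = 1/34560  ⇒  CG² = 2985984000/11*1/34560² = 5/22
CG = +√(5/22) = +0.476731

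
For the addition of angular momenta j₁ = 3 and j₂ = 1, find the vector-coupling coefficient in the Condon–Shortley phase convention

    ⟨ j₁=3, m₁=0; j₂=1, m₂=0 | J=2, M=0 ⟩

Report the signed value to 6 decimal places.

√[5·2!4!0!/7! · 3!3!1!1!2!2!] = √(48/7)
  +(−1)^1/∏(1,1,2,0,2,0)! = -1/4  (running -1/4)
⟨..|..⟩ = √(48/7)·(-1/4) = -0.654654

−√(3/7) ≈ -0.654654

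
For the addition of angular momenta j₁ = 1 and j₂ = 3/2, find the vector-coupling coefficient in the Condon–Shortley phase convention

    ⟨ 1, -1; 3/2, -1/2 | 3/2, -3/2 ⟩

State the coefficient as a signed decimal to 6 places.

−√(2/5) = -0.632456

√[4·1!1!2!/5! · 0!2!1!2!0!3!] = √(8/5)
  +(−1)^1/∏(1,0,1,0,0,2)! = -1/2  (running -1/2)
⟨..|..⟩ = √(8/5)·(-1/2) = -0.632456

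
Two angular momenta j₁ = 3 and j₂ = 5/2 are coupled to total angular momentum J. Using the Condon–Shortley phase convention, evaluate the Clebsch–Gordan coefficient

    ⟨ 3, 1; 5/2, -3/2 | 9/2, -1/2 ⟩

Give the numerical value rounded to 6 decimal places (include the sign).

+√(35/99) ≈ +0.594588

√[10·1!5!4!/11! · 4!2!1!4!4!5!] = √(184320/77)
  +(−1)^0/∏(0,1,2,1,3,3)! = 1/72  (running 1/72)
  +(−1)^1/∏(1,0,1,0,4,4)! = -1/576  (running 7/576)
⟨..|..⟩ = √(184320/77)·(7/576) = +0.594588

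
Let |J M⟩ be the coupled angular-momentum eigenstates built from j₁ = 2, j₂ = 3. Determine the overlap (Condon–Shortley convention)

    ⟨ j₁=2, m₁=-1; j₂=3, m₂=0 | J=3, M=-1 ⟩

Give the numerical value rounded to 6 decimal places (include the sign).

-0.182574  (= −√(1/30))

j₁+j₂−J=2  J+j₁−j₂=2  J−j₁+j₂=4  j₁+j₂+J+1=9
(j₁±m₁, j₂±m₂, J±M) = (1,3,3,3,2,4)
P² = 96/5
sum k=1..2:
  [1] −1/8 = -1/8
  [2] +1/12 = 1/12
S = -1/24
C² = P²·S² = 1/30 ; C = -0.182574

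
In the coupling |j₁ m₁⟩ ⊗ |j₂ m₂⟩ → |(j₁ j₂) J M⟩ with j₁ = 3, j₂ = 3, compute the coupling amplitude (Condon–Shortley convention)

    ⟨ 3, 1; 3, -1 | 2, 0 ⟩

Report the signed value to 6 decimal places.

-0.327327

√[5·4!2!2!/9! · 4!2!2!4!2!2!] = √(256/21)
  +(−1)^0/∏(0,4,2,2,0,0)! = 1/96  (running 1/96)
  +(−1)^1/∏(1,3,1,1,1,1)! = -1/6  (running -5/32)
  +(−1)^2/∏(2,2,0,0,2,2)! = 1/16  (running -3/32)
⟨..|..⟩ = √(256/21)·(-3/32) = -0.327327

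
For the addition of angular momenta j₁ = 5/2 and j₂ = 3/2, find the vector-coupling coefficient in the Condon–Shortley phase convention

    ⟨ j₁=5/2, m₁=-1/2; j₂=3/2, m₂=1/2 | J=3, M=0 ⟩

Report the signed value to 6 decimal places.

-0.447214  (= −√(1/5))

triangle: 1!·4!·2!/8! = 48/40320
(j±m)!: 2!·3!·2!·1!·3!·3! = 864
prefactor² = (2J+1)·Δ·N² = 36/5
  k=0: +1/(0!·1!·3!·2!·1!·0!) = 1/12
  k=1: −1/(1!·0!·2!·1!·2!·1!) = -1/4
Σ = -1/6  ⇒  CG² = 36/5·(-1/6)² = 1/5
CG = −√(1/5) = -0.447214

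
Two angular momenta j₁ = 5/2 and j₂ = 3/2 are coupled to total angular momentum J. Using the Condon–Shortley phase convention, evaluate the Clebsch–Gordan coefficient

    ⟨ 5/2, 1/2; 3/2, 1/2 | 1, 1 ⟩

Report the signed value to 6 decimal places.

+0.387298

j₁+j₂−J=3  J+j₁−j₂=2  J−j₁+j₂=0  j₁+j₂+J+1=6
(j₁±m₁, j₂±m₂, J±M) = (3,2,2,1,2,0)
P² = 12/5
sum k=2..2:
  [2] +1/4 = 1/4
S = 1/4
C² = P²·S² = 3/20 ; C = +0.387298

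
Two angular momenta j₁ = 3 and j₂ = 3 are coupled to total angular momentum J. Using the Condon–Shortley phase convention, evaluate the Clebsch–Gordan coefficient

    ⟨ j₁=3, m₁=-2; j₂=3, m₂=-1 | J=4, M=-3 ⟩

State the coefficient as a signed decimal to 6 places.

−√(1/11) ≈ -0.301511

j₁+j₂−J=2  J+j₁−j₂=4  J−j₁+j₂=4  j₁+j₂+J+1=11
(j₁±m₁, j₂±m₂, J±M) = (1,5,2,4,1,7)
P² = 82944/11
sum k=1..2:
  [1] −1/144 = -1/144
  [2] +1/288 = 1/288
S = -1/288
C² = P²·S² = 1/11 ; C = -0.301511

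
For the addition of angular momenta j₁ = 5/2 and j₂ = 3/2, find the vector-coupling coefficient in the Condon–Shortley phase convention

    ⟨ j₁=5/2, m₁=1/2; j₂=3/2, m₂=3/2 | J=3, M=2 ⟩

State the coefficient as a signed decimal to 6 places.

j₁+j₂−J=1  J+j₁−j₂=4  J−j₁+j₂=2  j₁+j₂+J+1=8
(j₁±m₁, j₂±m₂, J±M) = (3,2,3,0,5,1)
P² = 72
sum k=1..1:
  [1] −1/12 = -1/12
S = -1/12
C² = P²·S² = 1/2 ; C = -0.707107

−√(1/2) = -0.707107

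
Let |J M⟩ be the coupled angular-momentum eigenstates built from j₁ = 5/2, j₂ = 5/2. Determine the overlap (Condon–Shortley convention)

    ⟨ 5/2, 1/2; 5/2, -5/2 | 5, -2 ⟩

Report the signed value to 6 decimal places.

+0.288675  (= +√(1/12))

j₁+j₂−J=0  J+j₁−j₂=5  J−j₁+j₂=5  j₁+j₂+J+1=11
(j₁±m₁, j₂±m₂, J±M) = (3,2,0,5,3,7)
P² = 172800
sum k=0..0:
  [0] +1/1440 = 1/1440
S = 1/1440
C² = P²·S² = 1/12 ; C = +0.288675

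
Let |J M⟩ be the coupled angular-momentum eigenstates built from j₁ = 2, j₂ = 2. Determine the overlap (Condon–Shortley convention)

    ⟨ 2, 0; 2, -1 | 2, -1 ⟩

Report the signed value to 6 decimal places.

−√(1/14) = -0.267261

j₁+j₂−J=2  J+j₁−j₂=2  J−j₁+j₂=2  j₁+j₂+J+1=7
(j₁±m₁, j₂±m₂, J±M) = (2,2,1,3,1,3)
P² = 8/7
sum k=0..1:
  [0] +1/4 = 1/4
  [1] −1/2 = -1/2
S = -1/4
C² = P²·S² = 1/14 ; C = -0.267261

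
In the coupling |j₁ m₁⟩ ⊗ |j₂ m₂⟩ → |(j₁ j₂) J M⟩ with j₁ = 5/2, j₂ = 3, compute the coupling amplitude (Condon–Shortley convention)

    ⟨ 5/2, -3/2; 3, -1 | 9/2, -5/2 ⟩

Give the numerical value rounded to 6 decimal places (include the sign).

−√(10/99) ≈ -0.317821

j₁+j₂−J=1  J+j₁−j₂=4  J−j₁+j₂=5  j₁+j₂+J+1=11
(j₁±m₁, j₂±m₂, J±M) = (1,4,2,4,2,7)
P² = 92160/11
sum k=0..1:
  [0] +1/288 = 1/288
  [1] −1/144 = -1/144
S = -1/288
C² = P²·S² = 10/99 ; C = -0.317821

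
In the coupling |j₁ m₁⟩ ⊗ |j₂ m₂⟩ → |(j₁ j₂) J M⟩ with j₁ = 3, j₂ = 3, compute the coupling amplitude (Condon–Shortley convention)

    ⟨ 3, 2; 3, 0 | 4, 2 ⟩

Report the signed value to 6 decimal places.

j₁+j₂−J=2  J+j₁−j₂=4  J−j₁+j₂=4  j₁+j₂+J+1=11
(j₁±m₁, j₂±m₂, J±M) = (5,1,3,3,6,2)
P² = 124416/77
sum k=0..1:
  [0] +1/72 = 1/72
  [1] −1/96 = -1/96
S = 1/288
C² = P²·S² = 3/154 ; C = +0.139573

+√(3/154) ≈ +0.139573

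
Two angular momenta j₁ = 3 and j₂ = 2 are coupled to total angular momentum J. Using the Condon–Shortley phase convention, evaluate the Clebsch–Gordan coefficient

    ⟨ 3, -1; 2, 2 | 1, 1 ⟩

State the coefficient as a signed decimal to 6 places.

triangle: 4!·2!·0!/7! = 48/5040
(j±m)!: 2!·4!·4!·0!·2!·0! = 2304
prefactor² = (2J+1)·Δ·N² = 2304/35
  k=4: +1/(4!·0!·0!·0!·2!·0!) = 1/48
Σ = 1/48  ⇒  CG² = 2304/35·1/48² = 1/35
CG = +√(1/35) = +0.169031

+0.169031  (= +√(1/35))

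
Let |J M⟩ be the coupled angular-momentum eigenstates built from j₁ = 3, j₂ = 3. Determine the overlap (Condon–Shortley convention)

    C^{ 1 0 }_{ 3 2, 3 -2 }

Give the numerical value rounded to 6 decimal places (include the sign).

-0.377964  (= −√(1/7))

√[3·5!1!1!/8! · 5!1!1!5!1!1!] = √(900/7)
  +(−1)^0/∏(0,5,1,1,0,0)! = 1/120  (running 1/120)
  +(−1)^1/∏(1,4,0,0,1,1)! = -1/24  (running -1/30)
⟨..|..⟩ = √(900/7)·(-1/30) = -0.377964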